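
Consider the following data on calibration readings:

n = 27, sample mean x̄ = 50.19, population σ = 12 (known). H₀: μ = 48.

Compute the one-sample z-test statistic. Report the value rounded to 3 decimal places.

test statistic = 0.948

SE = σ/√n = 12/√27 = 2.3094
z = (x̄−μ₀)/SE = (50.19−48)/2.3094 = 0.9483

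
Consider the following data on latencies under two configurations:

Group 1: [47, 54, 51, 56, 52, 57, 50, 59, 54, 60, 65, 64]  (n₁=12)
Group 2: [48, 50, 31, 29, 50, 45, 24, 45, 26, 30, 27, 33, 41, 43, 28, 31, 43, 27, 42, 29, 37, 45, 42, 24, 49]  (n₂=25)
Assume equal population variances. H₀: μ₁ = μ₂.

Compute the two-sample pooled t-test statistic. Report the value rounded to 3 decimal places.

x̄₁=55.750, s₁=5.529, n₁=12
x̄₂=36.760, s₂=8.983, n₂=25
s_p² = [11·5.529² + 24·8.983²]/35 = 64.9374
SE = √(s_p²·(1/12+1/25)) = 2.8300
t = (55.750−36.760)/2.8300 = 6.7102
df = 35

test statistic = 6.710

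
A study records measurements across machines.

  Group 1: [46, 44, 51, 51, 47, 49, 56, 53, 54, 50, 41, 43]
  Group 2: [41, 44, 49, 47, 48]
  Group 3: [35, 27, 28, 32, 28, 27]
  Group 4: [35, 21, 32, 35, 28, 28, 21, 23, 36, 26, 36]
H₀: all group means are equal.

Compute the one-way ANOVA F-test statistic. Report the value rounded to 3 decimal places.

Group means [48.75, 45.80, 29.50, 29.18], grand mean 38.588
SSB = Σnᵢ(x̄ᵢ−x̄)² = 2968.049; SSW = ΣΣ(x−x̄ᵢ)² = 686.186
MSB = 2968.049/3 = 989.3496; MSW = 686.186/30 = 22.8729
F = MSB/MSW = 43.2543
df = (3, 30)

test statistic = 43.254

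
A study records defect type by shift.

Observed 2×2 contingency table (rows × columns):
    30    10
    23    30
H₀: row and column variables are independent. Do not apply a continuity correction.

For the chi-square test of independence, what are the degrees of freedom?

df = (r−1)(c−1) = (2−1)·(2−1) = 1

degrees of freedom = 1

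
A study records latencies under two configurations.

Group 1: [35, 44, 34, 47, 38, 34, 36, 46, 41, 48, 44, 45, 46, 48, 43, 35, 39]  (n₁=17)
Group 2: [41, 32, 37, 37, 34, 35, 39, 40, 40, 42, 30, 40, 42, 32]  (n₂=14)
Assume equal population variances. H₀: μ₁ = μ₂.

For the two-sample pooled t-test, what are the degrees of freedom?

degrees of freedom = 29

df = n₁ + n₂ − 2 = 17 + 14 − 2 = 29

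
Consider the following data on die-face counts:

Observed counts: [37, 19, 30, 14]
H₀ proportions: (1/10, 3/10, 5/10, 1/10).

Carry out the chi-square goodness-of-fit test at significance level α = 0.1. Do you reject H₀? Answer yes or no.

n = 100; E_i = n·p_i = [10.00, 30.00, 50.00, 10.00]
χ² = (37−10.00)²/10.00 + (19−30.00)²/30.00 + (30−50.00)²/50.00 + (14−10.00)²/10.00 = 86.5333
df = 3
p-value (upper-tail) = 0.00000
At α=0.1: p < α → reject H₀

reject H₀: yes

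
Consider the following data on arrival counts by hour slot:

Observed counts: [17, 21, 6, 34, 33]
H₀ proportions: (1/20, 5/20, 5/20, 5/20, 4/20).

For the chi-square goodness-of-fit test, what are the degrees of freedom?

df = k − 1 = 5 − 1 = 4

degrees of freedom = 4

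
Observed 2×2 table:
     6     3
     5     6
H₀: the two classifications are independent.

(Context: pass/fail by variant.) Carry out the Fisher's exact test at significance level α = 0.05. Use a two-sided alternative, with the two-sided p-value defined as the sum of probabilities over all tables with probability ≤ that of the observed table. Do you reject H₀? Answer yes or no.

reject H₀: no

Margins: r₁=9, r₂=11, c₁=11, c₂=9, n=20
p_obs = C(9,6)·C(11,5)/C(20,11); sum pmf over tables with pmf ≤ p_obs
p-value (two-sided) = 0.40586
At α=0.05: p ≥ α → fail to reject H₀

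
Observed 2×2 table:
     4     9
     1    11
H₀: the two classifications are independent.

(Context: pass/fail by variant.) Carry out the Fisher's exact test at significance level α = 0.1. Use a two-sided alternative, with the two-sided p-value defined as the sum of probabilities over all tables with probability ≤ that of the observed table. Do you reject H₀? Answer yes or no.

Margins: r₁=13, r₂=12, c₁=5, c₂=20, n=25
p_obs = C(13,4)·C(12,1)/C(25,5); sum pmf over tables with pmf ≤ p_obs
p-value (two-sided) = 0.32174
At α=0.1: p ≥ α → fail to reject H₀

reject H₀: no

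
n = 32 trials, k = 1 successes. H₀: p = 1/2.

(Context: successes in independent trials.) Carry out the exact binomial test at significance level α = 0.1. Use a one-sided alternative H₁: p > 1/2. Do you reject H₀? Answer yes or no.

Exact binomial: n=32, k=1, p₀=1/2=0.5000
P(X≥1) from Σ C(n,i)·p₀^i·(1−p₀)^(n−i)
p-value (one-sided, H₁ greater) = 1.00000
At α=0.1: p ≥ α → fail to reject H₀

reject H₀: no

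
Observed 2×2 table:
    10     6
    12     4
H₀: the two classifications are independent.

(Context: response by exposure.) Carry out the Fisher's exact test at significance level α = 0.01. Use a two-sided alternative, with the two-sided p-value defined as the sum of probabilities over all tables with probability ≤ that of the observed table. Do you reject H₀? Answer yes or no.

Margins: r₁=16, r₂=16, c₁=22, c₂=10, n=32
p_obs = C(16,10)·C(16,12)/C(32,22); sum pmf over tables with pmf ≤ p_obs
p-value (two-sided) = 0.70425
At α=0.01: p ≥ α → fail to reject H₀

reject H₀: no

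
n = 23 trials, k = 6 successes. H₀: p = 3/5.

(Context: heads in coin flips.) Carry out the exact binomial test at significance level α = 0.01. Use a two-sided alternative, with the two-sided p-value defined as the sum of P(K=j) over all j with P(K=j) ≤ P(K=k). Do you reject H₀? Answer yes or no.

reject H₀: yes

Exact binomial: n=23, k=6, p₀=3/5=0.6000
P(X=j) = C(n,j)·p₀^j·(1−p₀)^(n−j); p = Σ P(X=j) over j with P(X=j) ≤ P(X=6)
p-value (two-sided) = 0.00115
At α=0.01: p < α → reject H₀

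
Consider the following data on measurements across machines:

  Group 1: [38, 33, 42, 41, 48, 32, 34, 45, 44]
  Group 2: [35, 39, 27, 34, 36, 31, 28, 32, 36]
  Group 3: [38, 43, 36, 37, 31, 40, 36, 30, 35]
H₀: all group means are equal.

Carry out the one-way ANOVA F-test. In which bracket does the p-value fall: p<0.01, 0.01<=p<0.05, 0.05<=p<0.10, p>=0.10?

Group means [39.67, 33.11, 36.22], grand mean 36.333
SSB = Σnᵢ(x̄ᵢ−x̄)² = 193.556; SSW = ΣΣ(x−x̄ᵢ)² = 518.444
MSB = 193.556/2 = 96.7778; MSW = 518.444/24 = 21.6019
F = MSB/MSW = 4.4801
df = (2, 24)
p-value (upper-tail) = 0.02222
→ bracket: 0.01<=p<0.05

p-value bracket: 0.01<=p<0.05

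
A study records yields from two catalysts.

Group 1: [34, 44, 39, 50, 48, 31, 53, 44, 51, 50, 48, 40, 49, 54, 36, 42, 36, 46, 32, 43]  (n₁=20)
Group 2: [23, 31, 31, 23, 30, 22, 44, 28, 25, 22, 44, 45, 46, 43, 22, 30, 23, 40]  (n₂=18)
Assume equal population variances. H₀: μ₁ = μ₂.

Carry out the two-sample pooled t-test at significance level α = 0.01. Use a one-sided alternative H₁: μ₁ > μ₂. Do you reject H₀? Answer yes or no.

reject H₀: yes

x̄₁=43.500, s₁=7.052, n₁=20
x̄₂=31.778, s₂=9.252, n₂=18
s_p² = [19·7.052² + 17·9.252²]/36 = 66.6698
SE = √(s_p²·(1/20+1/18)) = 2.6528
t = (43.500−31.778)/2.6528 = 4.4188
df = 36
p-value (one-sided, H₁ greater) = 0.00004
At α=0.01: p < α → reject H₀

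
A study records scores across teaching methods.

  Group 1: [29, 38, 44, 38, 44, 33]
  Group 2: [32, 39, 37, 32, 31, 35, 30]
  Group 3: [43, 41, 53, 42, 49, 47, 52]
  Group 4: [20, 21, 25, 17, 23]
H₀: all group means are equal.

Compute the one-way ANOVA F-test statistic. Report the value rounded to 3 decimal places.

Group means [37.67, 33.71, 46.71, 21.20], grand mean 35.800
SSB = Σnᵢ(x̄ᵢ−x̄)² = 1951.010; SSW = ΣΣ(x−x̄ᵢ)² = 422.990
MSB = 1951.010/3 = 650.3365; MSW = 422.990/21 = 20.1424
F = MSB/MSW = 32.2869
df = (3, 21)

test statistic = 32.287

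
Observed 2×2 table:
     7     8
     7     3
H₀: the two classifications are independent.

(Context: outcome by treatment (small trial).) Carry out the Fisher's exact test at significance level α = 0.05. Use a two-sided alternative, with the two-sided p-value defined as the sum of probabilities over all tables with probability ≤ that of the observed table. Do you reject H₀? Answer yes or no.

reject H₀: no

Margins: r₁=15, r₂=10, c₁=14, c₂=11, n=25
p_obs = C(15,7)·C(10,7)/C(25,14); sum pmf over tables with pmf ≤ p_obs
p-value (two-sided) = 0.41387
At α=0.05: p ≥ α → fail to reject H₀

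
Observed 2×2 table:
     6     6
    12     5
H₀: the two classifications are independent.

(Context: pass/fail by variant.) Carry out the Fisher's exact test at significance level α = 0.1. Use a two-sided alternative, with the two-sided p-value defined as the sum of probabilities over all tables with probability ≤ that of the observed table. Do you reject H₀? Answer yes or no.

reject H₀: no

Margins: r₁=12, r₂=17, c₁=18, c₂=11, n=29
p_obs = C(12,6)·C(17,12)/C(29,18); sum pmf over tables with pmf ≤ p_obs
p-value (two-sided) = 0.43844
At α=0.1: p ≥ α → fail to reject H₀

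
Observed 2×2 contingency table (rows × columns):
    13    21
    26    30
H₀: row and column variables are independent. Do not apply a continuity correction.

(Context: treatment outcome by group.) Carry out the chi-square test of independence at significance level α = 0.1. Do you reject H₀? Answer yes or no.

reject H₀: no

Row totals [34, 56], col totals [39, 51], n=90
χ² = (13−14.73)²/14.73 + (21−19.27)²/19.27 + (26−24.27)²/24.27 + (30−31.73)²/31.73 = 0.5783
df = 1
p-value (upper-tail) = 0.44696
At α=0.1: p ≥ α → fail to reject H₀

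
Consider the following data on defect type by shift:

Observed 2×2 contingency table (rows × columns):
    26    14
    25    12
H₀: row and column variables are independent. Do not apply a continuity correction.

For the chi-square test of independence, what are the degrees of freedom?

df = (r−1)(c−1) = (2−1)·(2−1) = 1

degrees of freedom = 1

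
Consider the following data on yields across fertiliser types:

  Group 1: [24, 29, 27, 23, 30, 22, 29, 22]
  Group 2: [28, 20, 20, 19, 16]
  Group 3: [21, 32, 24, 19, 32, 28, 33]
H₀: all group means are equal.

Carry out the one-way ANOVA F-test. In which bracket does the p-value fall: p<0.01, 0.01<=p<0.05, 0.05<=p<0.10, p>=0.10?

p-value bracket: 0.05<=p<0.10

Group means [25.75, 20.60, 27.00], grand mean 24.900
SSB = Σnᵢ(x̄ᵢ−x̄)² = 129.100; SSW = ΣΣ(x−x̄ᵢ)² = 354.700
MSB = 129.100/2 = 64.5500; MSW = 354.700/17 = 20.8647
F = MSB/MSW = 3.0937
df = (2, 17)
p-value (upper-tail) = 0.07148
→ bracket: 0.05<=p<0.10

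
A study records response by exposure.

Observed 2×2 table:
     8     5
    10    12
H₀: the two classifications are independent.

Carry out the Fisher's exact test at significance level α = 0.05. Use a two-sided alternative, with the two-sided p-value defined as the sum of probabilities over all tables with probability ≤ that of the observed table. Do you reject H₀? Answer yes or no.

reject H₀: no

Margins: r₁=13, r₂=22, c₁=18, c₂=17, n=35
p_obs = C(13,8)·C(22,10)/C(35,18); sum pmf over tables with pmf ≤ p_obs
p-value (two-sided) = 0.48868
At α=0.05: p ≥ α → fail to reject H₀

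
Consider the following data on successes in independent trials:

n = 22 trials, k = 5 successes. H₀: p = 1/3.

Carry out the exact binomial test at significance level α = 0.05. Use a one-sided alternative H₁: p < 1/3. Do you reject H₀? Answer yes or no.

Exact binomial: n=22, k=5, p₀=1/3=0.3333
P(X≤5) from Σ C(n,i)·p₀^i·(1−p₀)^(n−i)
p-value (one-sided, H₁ less) = 0.20615
At α=0.05: p ≥ α → fail to reject H₀

reject H₀: no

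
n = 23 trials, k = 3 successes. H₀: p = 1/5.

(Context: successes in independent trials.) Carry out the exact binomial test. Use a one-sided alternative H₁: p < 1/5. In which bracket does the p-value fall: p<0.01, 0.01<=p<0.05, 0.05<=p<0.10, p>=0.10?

p-value bracket: p>=0.10

Exact binomial: n=23, k=3, p₀=1/5=0.2000
P(X≤3) from Σ C(n,i)·p₀^i·(1−p₀)^(n−i)
p-value (one-sided, H₁ less) = 0.29653
→ bracket: p>=0.10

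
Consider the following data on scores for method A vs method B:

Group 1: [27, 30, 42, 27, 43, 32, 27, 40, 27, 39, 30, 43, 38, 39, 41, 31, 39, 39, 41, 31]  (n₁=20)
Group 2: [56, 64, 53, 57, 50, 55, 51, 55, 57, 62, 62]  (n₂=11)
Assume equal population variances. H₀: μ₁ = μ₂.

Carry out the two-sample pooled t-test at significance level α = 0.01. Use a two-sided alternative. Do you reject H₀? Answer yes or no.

x̄₁=35.300, s₁=6.036, n₁=20
x̄₂=56.545, s₂=4.547, n₂=11
s_p² = [19·6.036² + 10·4.547²]/29 = 30.9975
SE = √(s_p²·(1/20+1/11)) = 2.0899
t = (35.300−56.545)/2.0899 = -10.1656
df = 29
p-value (two-sided) = 0.00000
At α=0.01: p < α → reject H₀

reject H₀: yes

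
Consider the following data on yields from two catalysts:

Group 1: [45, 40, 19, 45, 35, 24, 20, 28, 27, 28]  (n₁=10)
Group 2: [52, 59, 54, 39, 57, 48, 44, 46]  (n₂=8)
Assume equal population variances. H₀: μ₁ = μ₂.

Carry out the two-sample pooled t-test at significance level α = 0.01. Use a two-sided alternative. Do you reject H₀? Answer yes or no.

x̄₁=31.100, s₁=9.643, n₁=10
x̄₂=49.875, s₂=6.833, n₂=8
s_p² = [9·9.643² + 7·6.833²]/16 = 72.7359
SE = √(s_p²·(1/10+1/8)) = 4.0454
t = (31.100−49.875)/4.0454 = -4.6410
df = 16
p-value (two-sided) = 0.00027
At α=0.01: p < α → reject H₀

reject H₀: yes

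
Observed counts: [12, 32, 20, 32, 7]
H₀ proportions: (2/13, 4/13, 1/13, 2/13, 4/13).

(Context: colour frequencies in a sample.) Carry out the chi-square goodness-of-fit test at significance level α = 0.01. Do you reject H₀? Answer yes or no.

n = 103; E_i = n·p_i = [15.85, 31.69, 7.92, 15.85, 31.69]
χ² = (12−15.85)²/15.85 + (32−31.69)²/31.69 + (20−7.92)²/7.92 + (32−15.85)²/15.85 + (7−31.69)²/31.69 = 55.0510
df = 4
p-value (upper-tail) = 0.00000
At α=0.01: p < α → reject H₀

reject H₀: yes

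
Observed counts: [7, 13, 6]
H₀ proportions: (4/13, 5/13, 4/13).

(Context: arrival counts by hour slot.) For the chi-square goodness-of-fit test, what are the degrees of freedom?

degrees of freedom = 2

df = k − 1 = 3 − 1 = 2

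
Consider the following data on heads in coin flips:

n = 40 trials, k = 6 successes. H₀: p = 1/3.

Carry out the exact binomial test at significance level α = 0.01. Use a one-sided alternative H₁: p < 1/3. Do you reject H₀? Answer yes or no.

reject H₀: yes

Exact binomial: n=40, k=6, p₀=1/3=0.3333
P(X≤6) from Σ C(n,i)·p₀^i·(1−p₀)^(n−i)
p-value (one-sided, H₁ less) = 0.00793
At α=0.01: p < α → reject H₀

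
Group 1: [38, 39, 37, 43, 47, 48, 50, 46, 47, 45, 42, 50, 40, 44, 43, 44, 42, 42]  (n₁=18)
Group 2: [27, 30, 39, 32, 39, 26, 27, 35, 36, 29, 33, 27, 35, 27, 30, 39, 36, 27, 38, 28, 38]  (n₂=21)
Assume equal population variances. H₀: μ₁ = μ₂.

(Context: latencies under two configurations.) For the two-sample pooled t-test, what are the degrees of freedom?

df = n₁ + n₂ − 2 = 18 + 21 − 2 = 37

degrees of freedom = 37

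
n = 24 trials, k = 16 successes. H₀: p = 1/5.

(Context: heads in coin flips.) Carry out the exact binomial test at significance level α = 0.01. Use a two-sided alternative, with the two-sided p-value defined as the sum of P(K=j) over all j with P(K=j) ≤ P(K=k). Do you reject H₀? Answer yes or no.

reject H₀: yes

Exact binomial: n=24, k=16, p₀=1/5=0.2000
P(X=j) = C(n,j)·p₀^j·(1−p₀)^(n−j); p = Σ P(X=j) over j with P(X=j) ≤ P(X=16)
p-value (two-sided) = 0.00000
At α=0.01: p < α → reject H₀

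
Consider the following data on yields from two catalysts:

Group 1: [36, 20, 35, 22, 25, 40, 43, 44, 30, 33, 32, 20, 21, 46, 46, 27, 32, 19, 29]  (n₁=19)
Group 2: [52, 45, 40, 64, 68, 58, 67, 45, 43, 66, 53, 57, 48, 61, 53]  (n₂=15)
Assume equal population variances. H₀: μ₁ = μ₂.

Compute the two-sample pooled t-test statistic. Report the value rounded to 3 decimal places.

x̄₁=31.579, s₁=9.155, n₁=19
x̄₂=54.667, s₂=9.248, n₂=15
s_p² = [18·9.155² + 14·9.248²]/32 = 84.5614
SE = √(s_p²·(1/19+1/15)) = 3.1762
t = (31.579−54.667)/3.1762 = -7.2691
df = 32

test statistic = -7.269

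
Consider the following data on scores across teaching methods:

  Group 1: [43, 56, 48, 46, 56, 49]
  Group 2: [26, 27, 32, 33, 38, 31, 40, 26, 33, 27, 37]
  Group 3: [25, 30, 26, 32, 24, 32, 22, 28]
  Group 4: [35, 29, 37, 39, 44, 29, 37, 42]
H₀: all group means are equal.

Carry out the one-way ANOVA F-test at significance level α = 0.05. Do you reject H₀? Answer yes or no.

Group means [49.67, 31.82, 27.38, 36.50], grand mean 35.121
SSB = Σnᵢ(x̄ᵢ−x̄)² = 1884.670; SSW = ΣΣ(x−x̄ᵢ)² = 696.845
MSB = 1884.670/3 = 628.2235; MSW = 696.845/29 = 24.0291
F = MSB/MSW = 26.1442
df = (3, 29)
p-value (upper-tail) = 0.00000
At α=0.05: p < α → reject H₀

reject H₀: yes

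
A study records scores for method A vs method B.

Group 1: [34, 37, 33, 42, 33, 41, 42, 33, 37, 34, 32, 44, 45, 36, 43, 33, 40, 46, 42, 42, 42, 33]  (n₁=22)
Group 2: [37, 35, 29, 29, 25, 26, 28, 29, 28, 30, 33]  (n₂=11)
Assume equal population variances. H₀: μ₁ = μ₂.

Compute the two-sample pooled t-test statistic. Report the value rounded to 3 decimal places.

test statistic = 5.213

x̄₁=38.364, s₁=4.696, n₁=22
x̄₂=29.909, s₂=3.673, n₂=11
s_p² = [21·4.696² + 10·3.673²]/31 = 19.2903
SE = √(s_p²·(1/22+1/11)) = 1.6219
t = (38.364−29.909)/1.6219 = 5.2128
df = 31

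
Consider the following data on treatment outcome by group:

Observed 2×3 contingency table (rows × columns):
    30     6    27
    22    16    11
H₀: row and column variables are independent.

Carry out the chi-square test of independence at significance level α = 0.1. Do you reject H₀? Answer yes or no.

reject H₀: yes

Row totals [63, 49], col totals [52, 22, 38], n=112
χ² = (30−29.25)²/29.25 + (6−12.38)²/12.38 + (27−21.38)²/21.38 + (22−22.75)²/22.75 + (16−9.62)²/9.62 + (11−16.62)²/16.62 = 10.9339
df = 2
p-value (upper-tail) = 0.00422
At α=0.1: p < α → reject H₀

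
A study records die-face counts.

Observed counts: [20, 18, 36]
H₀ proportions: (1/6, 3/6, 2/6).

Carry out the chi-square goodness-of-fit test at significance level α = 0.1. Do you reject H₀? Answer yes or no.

reject H₀: yes

n = 74; E_i = n·p_i = [12.33, 37.00, 24.67]
χ² = (20−12.33)²/12.33 + (18−37.00)²/37.00 + (36−24.67)²/24.67 = 19.7297
df = 2
p-value (upper-tail) = 0.00005
At α=0.1: p < α → reject H₀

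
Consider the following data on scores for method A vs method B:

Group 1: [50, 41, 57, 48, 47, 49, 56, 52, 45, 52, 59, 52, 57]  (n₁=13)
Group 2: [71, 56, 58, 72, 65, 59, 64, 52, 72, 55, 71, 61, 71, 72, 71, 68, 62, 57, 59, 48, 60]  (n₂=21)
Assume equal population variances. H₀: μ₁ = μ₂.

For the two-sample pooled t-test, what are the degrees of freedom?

degrees of freedom = 32

df = n₁ + n₂ − 2 = 13 + 21 − 2 = 32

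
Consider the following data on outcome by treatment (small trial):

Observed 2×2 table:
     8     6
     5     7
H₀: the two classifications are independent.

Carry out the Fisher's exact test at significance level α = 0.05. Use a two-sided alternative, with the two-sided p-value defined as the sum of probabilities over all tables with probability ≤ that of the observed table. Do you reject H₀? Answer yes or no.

reject H₀: no

Margins: r₁=14, r₂=12, c₁=13, c₂=13, n=26
p_obs = C(14,8)·C(12,5)/C(26,13); sum pmf over tables with pmf ≤ p_obs
p-value (two-sided) = 0.69510
At α=0.05: p ≥ α → fail to reject H₀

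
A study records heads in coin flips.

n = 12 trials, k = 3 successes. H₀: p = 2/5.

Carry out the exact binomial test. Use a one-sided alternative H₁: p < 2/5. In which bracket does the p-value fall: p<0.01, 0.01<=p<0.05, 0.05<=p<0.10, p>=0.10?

p-value bracket: p>=0.10

Exact binomial: n=12, k=3, p₀=2/5=0.4000
P(X≤3) from Σ C(n,i)·p₀^i·(1−p₀)^(n−i)
p-value (one-sided, H₁ less) = 0.22534
→ bracket: p>=0.10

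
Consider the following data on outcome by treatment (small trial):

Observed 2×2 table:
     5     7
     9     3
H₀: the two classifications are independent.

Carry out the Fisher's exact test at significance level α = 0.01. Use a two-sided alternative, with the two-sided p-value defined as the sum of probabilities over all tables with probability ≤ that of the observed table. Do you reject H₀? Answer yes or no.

reject H₀: no

Margins: r₁=12, r₂=12, c₁=14, c₂=10, n=24
p_obs = C(12,5)·C(12,9)/C(24,14); sum pmf over tables with pmf ≤ p_obs
p-value (two-sided) = 0.21376
At α=0.01: p ≥ α → fail to reject H₀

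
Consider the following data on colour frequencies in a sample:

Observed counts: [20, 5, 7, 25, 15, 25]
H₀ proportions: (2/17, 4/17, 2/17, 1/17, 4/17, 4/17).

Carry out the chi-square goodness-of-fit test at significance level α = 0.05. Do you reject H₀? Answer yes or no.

reject H₀: yes

n = 97; E_i = n·p_i = [11.41, 22.82, 11.41, 5.71, 22.82, 22.82]
χ² = (20−11.41)²/11.41 + (5−22.82)²/22.82 + (7−11.41)²/11.41 + (25−5.71)²/5.71 + (15−22.82)²/22.82 + (25−22.82)²/22.82 = 90.2191
df = 5
p-value (upper-tail) = 0.00000
At α=0.05: p < α → reject H₀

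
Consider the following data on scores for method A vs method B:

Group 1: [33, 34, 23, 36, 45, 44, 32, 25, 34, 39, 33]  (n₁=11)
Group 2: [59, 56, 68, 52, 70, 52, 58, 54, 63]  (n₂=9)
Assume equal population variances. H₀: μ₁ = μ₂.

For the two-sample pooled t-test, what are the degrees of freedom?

df = n₁ + n₂ − 2 = 11 + 9 − 2 = 18

degrees of freedom = 18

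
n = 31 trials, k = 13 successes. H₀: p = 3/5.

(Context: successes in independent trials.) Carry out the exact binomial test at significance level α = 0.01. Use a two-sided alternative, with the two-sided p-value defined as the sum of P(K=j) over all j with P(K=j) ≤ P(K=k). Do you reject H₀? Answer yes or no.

Exact binomial: n=31, k=13, p₀=3/5=0.6000
P(X=j) = C(n,j)·p₀^j·(1−p₀)^(n−j); p = Σ P(X=j) over j with P(X=j) ≤ P(X=13)
p-value (two-sided) = 0.04456
At α=0.01: p ≥ α → fail to reject H₀

reject H₀: no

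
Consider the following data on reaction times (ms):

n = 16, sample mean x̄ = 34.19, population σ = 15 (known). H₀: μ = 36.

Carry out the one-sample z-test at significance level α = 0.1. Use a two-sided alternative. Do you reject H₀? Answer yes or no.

SE = σ/√n = 15/√16 = 3.7500
z = (x̄−μ₀)/SE = (34.19−36)/3.7500 = -0.4827
p-value (two-sided) = 0.62933
At α=0.1: p ≥ α → fail to reject H₀

reject H₀: no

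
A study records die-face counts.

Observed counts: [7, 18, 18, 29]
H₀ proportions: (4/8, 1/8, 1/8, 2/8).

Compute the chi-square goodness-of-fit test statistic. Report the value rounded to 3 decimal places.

n = 72; E_i = n·p_i = [36.00, 9.00, 9.00, 18.00]
χ² = (7−36.00)²/36.00 + (18−9.00)²/9.00 + (18−9.00)²/9.00 + (29−18.00)²/18.00 = 48.0833
df = 3

test statistic = 48.083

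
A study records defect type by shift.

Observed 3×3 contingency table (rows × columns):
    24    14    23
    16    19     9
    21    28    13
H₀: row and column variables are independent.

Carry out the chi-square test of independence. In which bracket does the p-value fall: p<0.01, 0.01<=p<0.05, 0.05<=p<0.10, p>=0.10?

p-value bracket: 0.05<=p<0.10

Row totals [61, 44, 62], col totals [61, 61, 45], n=167
χ² = (24−22.28)²/22.28 + (14−22.28)²/22.28 + (23−16.44)²/16.44 + (16−16.07)²/16.07 + (19−16.07)²/16.07 + (9−11.86)²/11.86 + (21−22.65)²/22.65 + (28−22.65)²/22.65 + (13−16.71)²/16.71 = 9.2603
df = 4
p-value (upper-tail) = 0.05491
→ bracket: 0.05<=p<0.10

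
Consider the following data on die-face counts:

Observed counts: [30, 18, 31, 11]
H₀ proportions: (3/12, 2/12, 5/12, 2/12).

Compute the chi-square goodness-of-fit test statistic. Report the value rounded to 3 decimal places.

n = 90; E_i = n·p_i = [22.50, 15.00, 37.50, 15.00]
χ² = (30−22.50)²/22.50 + (18−15.00)²/15.00 + (31−37.50)²/37.50 + (11−15.00)²/15.00 = 5.2933
df = 3

test statistic = 5.293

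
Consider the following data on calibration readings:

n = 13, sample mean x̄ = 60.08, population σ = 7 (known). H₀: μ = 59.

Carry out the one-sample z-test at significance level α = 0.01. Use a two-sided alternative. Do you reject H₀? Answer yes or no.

SE = σ/√n = 7/√13 = 1.9415
z = (x̄−μ₀)/SE = (60.08−59)/1.9415 = 0.5563
p-value (two-sided) = 0.57802
At α=0.01: p ≥ α → fail to reject H₀

reject H₀: no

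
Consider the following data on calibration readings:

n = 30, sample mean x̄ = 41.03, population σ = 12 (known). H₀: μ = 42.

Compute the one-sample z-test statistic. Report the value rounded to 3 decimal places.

SE = σ/√n = 12/√30 = 2.1909
z = (x̄−μ₀)/SE = (41.03−42)/2.1909 = -0.4427

test statistic = -0.443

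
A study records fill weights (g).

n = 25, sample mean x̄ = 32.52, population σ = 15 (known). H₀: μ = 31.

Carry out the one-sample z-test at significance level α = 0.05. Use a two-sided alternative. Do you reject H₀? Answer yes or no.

SE = σ/√n = 15/√25 = 3.0000
z = (x̄−μ₀)/SE = (32.52−31)/3.0000 = 0.5067
p-value (two-sided) = 0.61239
At α=0.05: p ≥ α → fail to reject H₀

reject H₀: no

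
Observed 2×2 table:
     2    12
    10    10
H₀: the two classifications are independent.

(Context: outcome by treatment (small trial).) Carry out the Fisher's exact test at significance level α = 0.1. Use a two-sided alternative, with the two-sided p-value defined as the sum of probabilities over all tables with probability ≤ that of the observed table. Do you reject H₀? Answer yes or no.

reject H₀: yes

Margins: r₁=14, r₂=20, c₁=12, c₂=22, n=34
p_obs = C(14,2)·C(20,10)/C(34,12); sum pmf over tables with pmf ≤ p_obs
p-value (two-sided) = 0.06623
At α=0.1: p < α → reject H₀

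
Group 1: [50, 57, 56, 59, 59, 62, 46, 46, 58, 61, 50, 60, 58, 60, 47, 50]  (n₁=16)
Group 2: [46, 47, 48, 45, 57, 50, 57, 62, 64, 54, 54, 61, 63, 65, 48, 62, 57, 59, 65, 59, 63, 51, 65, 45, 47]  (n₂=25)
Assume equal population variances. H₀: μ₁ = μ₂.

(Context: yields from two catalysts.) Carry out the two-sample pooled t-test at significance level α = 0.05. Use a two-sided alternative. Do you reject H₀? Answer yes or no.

x̄₁=54.938, s₁=5.721, n₁=16
x̄₂=55.760, s₂=7.137, n₂=25
s_p² = [15·5.721² + 24·7.137²]/39 = 43.9358
SE = √(s_p²·(1/16+1/25)) = 2.1221
t = (54.938−55.760)/2.1221 = -0.3876
df = 39
p-value (two-sided) = 0.70043
At α=0.05: p ≥ α → fail to reject H₀

reject H₀: no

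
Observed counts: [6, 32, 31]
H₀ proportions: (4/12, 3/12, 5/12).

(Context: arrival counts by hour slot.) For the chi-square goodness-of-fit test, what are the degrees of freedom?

degrees of freedom = 2

df = k − 1 = 3 − 1 = 2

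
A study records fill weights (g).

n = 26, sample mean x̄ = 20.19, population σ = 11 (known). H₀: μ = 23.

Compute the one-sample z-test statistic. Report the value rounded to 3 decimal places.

test statistic = -1.303

SE = σ/√n = 11/√26 = 2.1573
z = (x̄−μ₀)/SE = (20.19−23)/2.1573 = -1.3026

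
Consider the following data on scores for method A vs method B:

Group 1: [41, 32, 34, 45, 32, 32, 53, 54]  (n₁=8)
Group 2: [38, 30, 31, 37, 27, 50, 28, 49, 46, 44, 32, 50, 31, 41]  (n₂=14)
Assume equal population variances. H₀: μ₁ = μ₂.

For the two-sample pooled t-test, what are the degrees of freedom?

df = n₁ + n₂ − 2 = 8 + 14 − 2 = 20

degrees of freedom = 20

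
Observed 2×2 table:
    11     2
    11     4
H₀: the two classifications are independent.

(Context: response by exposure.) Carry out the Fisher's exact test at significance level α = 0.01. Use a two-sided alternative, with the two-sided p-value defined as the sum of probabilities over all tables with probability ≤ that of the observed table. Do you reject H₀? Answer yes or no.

Margins: r₁=13, r₂=15, c₁=22, c₂=6, n=28
p_obs = C(13,11)·C(15,11)/C(28,22); sum pmf over tables with pmf ≤ p_obs
p-value (two-sided) = 0.65459
At α=0.01: p ≥ α → fail to reject H₀

reject H₀: no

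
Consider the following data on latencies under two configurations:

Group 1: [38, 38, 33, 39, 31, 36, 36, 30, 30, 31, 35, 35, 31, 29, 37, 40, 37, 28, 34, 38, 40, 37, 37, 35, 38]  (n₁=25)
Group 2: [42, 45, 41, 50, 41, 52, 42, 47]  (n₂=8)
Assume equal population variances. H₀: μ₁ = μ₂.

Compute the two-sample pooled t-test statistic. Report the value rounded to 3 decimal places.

test statistic = -6.618

x̄₁=34.920, s₁=3.581, n₁=25
x̄₂=45.000, s₂=4.276, n₂=8
s_p² = [24·3.581² + 7·4.276²]/31 = 14.0594
SE = √(s_p²·(1/25+1/8)) = 1.5231
t = (34.920−45.000)/1.5231 = -6.6181
df = 31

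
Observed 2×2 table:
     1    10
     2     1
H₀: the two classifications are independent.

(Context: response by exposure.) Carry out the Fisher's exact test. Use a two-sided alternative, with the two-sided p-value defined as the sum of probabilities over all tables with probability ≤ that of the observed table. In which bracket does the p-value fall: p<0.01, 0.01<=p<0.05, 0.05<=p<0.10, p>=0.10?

p-value bracket: 0.05<=p<0.10

Margins: r₁=11, r₂=3, c₁=3, c₂=11, n=14
p_obs = C(11,1)·C(3,2)/C(14,3); sum pmf over tables with pmf ≤ p_obs
p-value (two-sided) = 0.09341
→ bracket: 0.05<=p<0.10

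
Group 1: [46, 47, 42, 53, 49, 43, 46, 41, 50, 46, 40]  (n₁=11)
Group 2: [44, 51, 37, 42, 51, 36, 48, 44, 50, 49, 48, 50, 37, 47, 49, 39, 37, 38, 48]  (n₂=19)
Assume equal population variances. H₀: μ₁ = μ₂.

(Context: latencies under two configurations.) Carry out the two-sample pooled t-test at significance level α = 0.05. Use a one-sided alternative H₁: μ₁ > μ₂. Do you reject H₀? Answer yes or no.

reject H₀: no

x̄₁=45.727, s₁=4.002, n₁=11
x̄₂=44.474, s₂=5.521, n₂=19
s_p² = [10·4.002² + 18·5.521²]/28 = 25.3185
SE = √(s_p²·(1/11+1/19)) = 1.9064
t = (45.727−44.474)/1.9064 = 0.6576
df = 28
p-value (one-sided, H₁ greater) = 0.25809
At α=0.05: p ≥ α → fail to reject H₀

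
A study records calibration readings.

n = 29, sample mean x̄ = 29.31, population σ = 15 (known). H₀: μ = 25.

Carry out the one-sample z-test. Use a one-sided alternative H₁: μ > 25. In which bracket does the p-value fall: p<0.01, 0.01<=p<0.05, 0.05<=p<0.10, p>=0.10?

SE = σ/√n = 15/√29 = 2.7854
z = (x̄−μ₀)/SE = (29.31−25)/2.7854 = 1.5473
p-value (one-sided, H₁ greater) = 0.06089
→ bracket: 0.05<=p<0.10

p-value bracket: 0.05<=p<0.10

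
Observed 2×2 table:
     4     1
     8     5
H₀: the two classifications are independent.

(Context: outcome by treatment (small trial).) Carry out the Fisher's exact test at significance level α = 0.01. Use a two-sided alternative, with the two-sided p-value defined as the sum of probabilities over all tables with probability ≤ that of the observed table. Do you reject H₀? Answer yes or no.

reject H₀: no

Margins: r₁=5, r₂=13, c₁=12, c₂=6, n=18
p_obs = C(5,4)·C(13,8)/C(18,12); sum pmf over tables with pmf ≤ p_obs
p-value (two-sided) = 0.61485
At α=0.01: p ≥ α → fail to reject H₀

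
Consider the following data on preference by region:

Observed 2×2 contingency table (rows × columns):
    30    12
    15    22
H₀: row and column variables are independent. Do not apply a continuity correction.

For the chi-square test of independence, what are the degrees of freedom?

df = (r−1)(c−1) = (2−1)·(2−1) = 1

degrees of freedom = 1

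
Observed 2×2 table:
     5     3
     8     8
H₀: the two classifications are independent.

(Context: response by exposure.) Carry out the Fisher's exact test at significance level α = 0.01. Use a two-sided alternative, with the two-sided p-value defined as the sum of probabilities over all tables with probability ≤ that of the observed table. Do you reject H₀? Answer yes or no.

reject H₀: no

Margins: r₁=8, r₂=16, c₁=13, c₂=11, n=24
p_obs = C(8,5)·C(16,8)/C(24,13); sum pmf over tables with pmf ≤ p_obs
p-value (two-sided) = 0.67919
At α=0.01: p ≥ α → fail to reject H₀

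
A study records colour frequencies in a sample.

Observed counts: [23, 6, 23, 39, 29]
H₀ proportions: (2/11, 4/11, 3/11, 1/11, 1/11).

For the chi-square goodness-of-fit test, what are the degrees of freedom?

degrees of freedom = 4

df = k − 1 = 5 − 1 = 4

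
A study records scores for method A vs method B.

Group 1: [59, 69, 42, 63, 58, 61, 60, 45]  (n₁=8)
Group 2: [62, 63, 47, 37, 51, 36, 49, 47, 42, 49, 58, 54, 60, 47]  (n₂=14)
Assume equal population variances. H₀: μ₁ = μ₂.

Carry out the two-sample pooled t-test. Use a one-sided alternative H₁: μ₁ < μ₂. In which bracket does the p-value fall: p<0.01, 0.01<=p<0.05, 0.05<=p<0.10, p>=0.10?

p-value bracket: p>=0.10

x̄₁=57.125, s₁=9.094, n₁=8
x̄₂=50.143, s₂=8.556, n₂=14
s_p² = [7·9.094² + 13·8.556²]/20 = 76.5295
SE = √(s_p²·(1/8+1/14)) = 3.8772
t = (57.125−50.143)/3.8772 = 1.8008
df = 20
p-value (one-sided, H₁ less) = 0.95658
→ bracket: p>=0.10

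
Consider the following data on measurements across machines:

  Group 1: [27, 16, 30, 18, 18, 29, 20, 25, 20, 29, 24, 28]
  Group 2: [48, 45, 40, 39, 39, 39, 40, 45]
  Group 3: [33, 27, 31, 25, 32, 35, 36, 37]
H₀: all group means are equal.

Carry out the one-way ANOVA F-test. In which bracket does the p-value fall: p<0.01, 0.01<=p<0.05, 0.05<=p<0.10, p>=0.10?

p-value bracket: p<0.01

Group means [23.67, 41.88, 32.00], grand mean 31.250
SSB = Σnᵢ(x̄ᵢ−x̄)² = 1597.708; SSW = ΣΣ(x−x̄ᵢ)² = 493.542
MSB = 1597.708/2 = 798.8542; MSW = 493.542/25 = 19.7417
F = MSB/MSW = 40.4654
df = (2, 25)
p-value (upper-tail) = 0.00000
→ bracket: p<0.01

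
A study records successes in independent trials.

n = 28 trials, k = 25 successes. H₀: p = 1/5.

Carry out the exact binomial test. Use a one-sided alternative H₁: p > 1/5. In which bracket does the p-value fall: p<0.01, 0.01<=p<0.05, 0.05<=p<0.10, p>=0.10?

Exact binomial: n=28, k=25, p₀=1/5=0.2000
P(X≥25) from Σ C(n,i)·p₀^i·(1−p₀)^(n−i)
p-value (one-sided, H₁ greater) = 0.00000
→ bracket: p<0.01

p-value bracket: p<0.01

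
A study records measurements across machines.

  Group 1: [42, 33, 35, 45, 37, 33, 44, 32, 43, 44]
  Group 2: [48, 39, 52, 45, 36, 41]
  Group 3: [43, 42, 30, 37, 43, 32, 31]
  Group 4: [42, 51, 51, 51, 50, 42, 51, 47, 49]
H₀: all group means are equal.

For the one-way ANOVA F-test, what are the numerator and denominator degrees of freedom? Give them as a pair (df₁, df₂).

degrees of freedom = [3, 28]

k = 4 groups, N = 32 total
df = (k−1, N−k) = (4−1, 32−4) = (3, 28)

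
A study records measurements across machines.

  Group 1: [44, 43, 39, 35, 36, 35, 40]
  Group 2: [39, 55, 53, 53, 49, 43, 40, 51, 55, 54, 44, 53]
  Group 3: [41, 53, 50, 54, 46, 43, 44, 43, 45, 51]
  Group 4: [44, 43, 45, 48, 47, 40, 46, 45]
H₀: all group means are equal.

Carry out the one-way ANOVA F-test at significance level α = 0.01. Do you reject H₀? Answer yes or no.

reject H₀: yes

Group means [38.86, 49.08, 47.00, 44.75], grand mean 45.649
SSB = Σnᵢ(x̄ᵢ−x̄)² = 489.159; SSW = ΣΣ(x−x̄ᵢ)² = 709.274
MSB = 489.159/3 = 163.0529; MSW = 709.274/33 = 21.4931
F = MSB/MSW = 7.5863
df = (3, 33)
p-value (upper-tail) = 0.00054
At α=0.01: p < α → reject H₀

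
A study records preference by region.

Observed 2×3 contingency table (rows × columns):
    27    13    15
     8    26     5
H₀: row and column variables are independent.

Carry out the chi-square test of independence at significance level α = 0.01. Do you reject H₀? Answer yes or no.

Row totals [55, 39], col totals [35, 39, 20], n=94
χ² = (27−20.48)²/20.48 + (13−22.82)²/22.82 + (15−11.70)²/11.70 + (8−14.52)²/14.52 + (26−16.18)²/16.18 + (5−8.30)²/8.30 = 17.4292
df = 2
p-value (upper-tail) = 0.00016
At α=0.01: p < α → reject H₀

reject H₀: yes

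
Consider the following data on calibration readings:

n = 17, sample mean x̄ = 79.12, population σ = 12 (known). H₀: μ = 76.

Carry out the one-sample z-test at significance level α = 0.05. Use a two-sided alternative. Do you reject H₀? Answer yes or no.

SE = σ/√n = 12/√17 = 2.9104
z = (x̄−μ₀)/SE = (79.12−76)/2.9104 = 1.0720
p-value (two-sided) = 0.28372
At α=0.05: p ≥ α → fail to reject H₀

reject H₀: no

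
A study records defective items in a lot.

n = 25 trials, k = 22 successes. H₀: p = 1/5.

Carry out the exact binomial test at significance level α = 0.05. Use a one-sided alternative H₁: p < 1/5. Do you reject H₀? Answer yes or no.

Exact binomial: n=25, k=22, p₀=1/5=0.2000
P(X≤22) from Σ C(n,i)·p₀^i·(1−p₀)^(n−i)
p-value (one-sided, H₁ less) = 1.00000
At α=0.05: p ≥ α → fail to reject H₀

reject H₀: no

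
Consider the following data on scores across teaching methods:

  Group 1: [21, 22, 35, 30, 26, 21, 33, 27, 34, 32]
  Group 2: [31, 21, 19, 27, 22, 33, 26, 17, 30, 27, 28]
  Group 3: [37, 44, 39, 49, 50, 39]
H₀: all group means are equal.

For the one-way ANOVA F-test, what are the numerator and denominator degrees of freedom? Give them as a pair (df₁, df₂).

k = 3 groups, N = 27 total
df = (k−1, N−k) = (3−1, 27−3) = (2, 24)

degrees of freedom = [2, 24]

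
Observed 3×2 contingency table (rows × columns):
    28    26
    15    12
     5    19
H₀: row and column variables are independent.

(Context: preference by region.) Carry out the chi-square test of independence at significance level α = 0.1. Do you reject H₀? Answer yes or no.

reject H₀: yes

Row totals [54, 27, 24], col totals [48, 57], n=105
χ² = (28−24.69)²/24.69 + (26−29.31)²/29.31 + (15−12.34)²/12.34 + (12−14.66)²/14.66 + (5−10.97)²/10.97 + (19−13.03)²/13.03 = 7.8604
df = 2
p-value (upper-tail) = 0.01964
At α=0.1: p < α → reject H₀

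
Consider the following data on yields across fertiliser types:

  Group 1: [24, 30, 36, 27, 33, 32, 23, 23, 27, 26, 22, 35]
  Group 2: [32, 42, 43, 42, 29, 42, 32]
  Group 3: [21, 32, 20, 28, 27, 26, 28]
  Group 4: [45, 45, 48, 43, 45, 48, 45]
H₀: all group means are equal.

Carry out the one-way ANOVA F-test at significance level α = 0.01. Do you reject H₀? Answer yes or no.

reject H₀: yes

Group means [28.17, 37.43, 26.00, 45.57], grand mean 33.364
SSB = Σnᵢ(x̄ᵢ−x̄)² = 1862.541; SSW = ΣΣ(x−x̄ᵢ)² = 615.095
MSB = 1862.541/3 = 620.8470; MSW = 615.095/29 = 21.2102
F = MSB/MSW = 29.2712
df = (3, 29)
p-value (upper-tail) = 0.00000
At α=0.01: p < α → reject H₀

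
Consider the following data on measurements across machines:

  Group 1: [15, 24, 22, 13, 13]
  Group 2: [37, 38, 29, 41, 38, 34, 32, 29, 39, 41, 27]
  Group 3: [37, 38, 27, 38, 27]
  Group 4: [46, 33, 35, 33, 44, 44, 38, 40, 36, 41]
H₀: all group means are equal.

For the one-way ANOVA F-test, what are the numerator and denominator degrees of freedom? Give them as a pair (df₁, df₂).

k = 4 groups, N = 31 total
df = (k−1, N−k) = (4−1, 31−4) = (3, 27)

degrees of freedom = [3, 27]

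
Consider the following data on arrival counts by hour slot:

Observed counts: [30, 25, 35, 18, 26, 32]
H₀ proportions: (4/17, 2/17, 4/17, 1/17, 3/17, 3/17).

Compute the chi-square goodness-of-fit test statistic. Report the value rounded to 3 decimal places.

test statistic = 11.621

n = 166; E_i = n·p_i = [39.06, 19.53, 39.06, 9.76, 29.29, 29.29]
χ² = (30−39.06)²/39.06 + (25−19.53)²/19.53 + (35−39.06)²/39.06 + (18−9.76)²/9.76 + (26−29.29)²/29.29 + (32−29.29)²/29.29 = 11.6210
df = 5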